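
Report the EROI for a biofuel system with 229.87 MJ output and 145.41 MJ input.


EROI = E_out / E_in
= 229.87 / 145.41
= 1.5808

1.5808


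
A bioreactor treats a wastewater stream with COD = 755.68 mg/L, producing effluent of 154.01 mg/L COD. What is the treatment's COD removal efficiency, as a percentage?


eta = (COD_in - COD_out) / COD_in * 100
= (755.68 - 154.01) / 755.68 * 100
= 79.6197%

79.6197%


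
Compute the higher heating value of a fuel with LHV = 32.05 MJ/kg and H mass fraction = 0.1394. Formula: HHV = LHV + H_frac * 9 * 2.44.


HHV = LHV + H_frac * 9 * 2.44
= 32.05 + 0.1394 * 9 * 2.44
= 35.1112 MJ/kg

35.1112 MJ/kg


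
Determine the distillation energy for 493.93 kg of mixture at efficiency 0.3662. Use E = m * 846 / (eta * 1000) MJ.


E = m * 846 / (eta * 1000)
= 493.93 * 846 / (0.3662 * 1000)
= 1141.0835 MJ

1141.0835 MJ


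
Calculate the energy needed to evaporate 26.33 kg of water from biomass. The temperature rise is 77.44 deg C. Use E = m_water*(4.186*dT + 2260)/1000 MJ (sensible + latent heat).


E = m_water * (4.186 * dT + 2260) / 1000
= 26.33 * (4.186 * 77.44 + 2260) / 1000
= 68.0410 MJ

68.0410 MJ


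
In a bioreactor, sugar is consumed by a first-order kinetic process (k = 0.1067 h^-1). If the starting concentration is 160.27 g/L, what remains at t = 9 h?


S = S0 * exp(-k * t)
S = 160.27 * exp(-0.1067 * 9)
S = 61.3478 g/L

61.3478 g/L


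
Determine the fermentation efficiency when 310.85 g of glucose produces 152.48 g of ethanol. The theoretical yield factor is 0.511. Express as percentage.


Fermentation efficiency = (actual / (0.511 * glucose)) * 100
= (152.48 / (0.511 * 310.85)) * 100
= 95.9933%

95.9933%


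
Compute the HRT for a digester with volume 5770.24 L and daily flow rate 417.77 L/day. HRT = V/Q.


HRT = V / Q
= 5770.24 / 417.77
= 13.8120 days

13.8120 days


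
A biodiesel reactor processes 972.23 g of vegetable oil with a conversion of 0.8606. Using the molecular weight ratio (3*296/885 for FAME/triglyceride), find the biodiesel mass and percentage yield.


m_FAME = oil * conv * (3 * 296 / 885) = oil * conv * (888/885)
= 972.23 * 0.8606 * 888 / 885
= 839.5374 g
Y = m_FAME / oil * 100 = conv * (888/885) * 100
= 0.8606 * 888 / 885 * 100
= 86.35%

839.5374 g FAME; Y = 86.35%


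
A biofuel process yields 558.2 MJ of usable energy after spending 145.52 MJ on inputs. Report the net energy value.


NEV = E_out - E_in
= 558.2 - 145.52
= 412.6800 MJ

412.6800 MJ


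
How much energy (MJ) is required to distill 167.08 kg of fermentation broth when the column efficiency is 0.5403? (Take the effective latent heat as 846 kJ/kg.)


E = m * 846 / (eta * 1000)
= 167.08 * 846 / (0.5403 * 1000)
= 261.6133 MJ

261.6133 MJ


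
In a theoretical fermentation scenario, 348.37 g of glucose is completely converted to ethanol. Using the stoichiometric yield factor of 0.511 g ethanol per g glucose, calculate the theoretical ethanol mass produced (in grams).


Theoretical ethanol yield: m_EtOH = 0.511 * m_glucose
m_EtOH = 0.511 * 348.37 = 178.0171 g

178.0171 g


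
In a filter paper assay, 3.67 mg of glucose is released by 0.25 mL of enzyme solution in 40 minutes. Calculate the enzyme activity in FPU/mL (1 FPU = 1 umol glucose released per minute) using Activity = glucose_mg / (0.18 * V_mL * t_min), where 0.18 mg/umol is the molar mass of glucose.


Activity = glucose_mg / (0.18 mg/umol * V_mL * t_min)
= 3.67 / (0.18 * 0.25 * 40)
= 2.0389 FPU/mL

2.0389 FPU/mL


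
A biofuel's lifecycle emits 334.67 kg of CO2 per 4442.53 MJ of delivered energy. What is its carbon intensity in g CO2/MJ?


CI = CO2 * 1000 / E
= 334.67 * 1000 / 4442.53
= 75.3332 g CO2/MJ

75.3332 g CO2/MJ


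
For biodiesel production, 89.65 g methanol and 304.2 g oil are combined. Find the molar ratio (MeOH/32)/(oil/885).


Molar ratio = n_MeOH / n_oil = (MeOH/32) / (oil/885) = (MeOH * 885) / (32 * oil)
= (89.65 * 885) / (32 * 304.2)
= 8.1505

8.1505


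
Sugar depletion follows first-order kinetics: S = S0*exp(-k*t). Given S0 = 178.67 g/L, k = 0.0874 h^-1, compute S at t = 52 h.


S = S0 * exp(-k * t)
S = 178.67 * exp(-0.0874 * 52)
S = 1.8979 g/L

1.8979 g/L


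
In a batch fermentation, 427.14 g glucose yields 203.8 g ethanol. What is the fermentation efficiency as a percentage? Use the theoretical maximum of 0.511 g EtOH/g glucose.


Fermentation efficiency = (actual / (0.511 * glucose)) * 100
= (203.8 / (0.511 * 427.14)) * 100
= 93.3712%

93.3712%


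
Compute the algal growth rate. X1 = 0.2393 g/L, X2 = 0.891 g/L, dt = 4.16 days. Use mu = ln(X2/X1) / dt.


mu = ln(X2/X1) / dt
= ln(0.891/0.2393) / 4.16
= 0.3160 per day

0.3160 per day


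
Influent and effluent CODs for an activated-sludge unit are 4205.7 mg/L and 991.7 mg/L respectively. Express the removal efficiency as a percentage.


eta = (COD_in - COD_out) / COD_in * 100
= (4205.7 - 991.7) / 4205.7 * 100
= 76.4201%

76.4201%


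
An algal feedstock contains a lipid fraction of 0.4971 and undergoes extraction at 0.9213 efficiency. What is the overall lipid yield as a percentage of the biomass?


Y = lipid_content * extraction_eff * 100
= 0.4971 * 0.9213 * 100
= 45.7978%

45.7978%


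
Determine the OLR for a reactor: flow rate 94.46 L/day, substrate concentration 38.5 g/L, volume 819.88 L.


OLR = Q * S / V
= 94.46 * 38.5 / 819.88
= 4.4357 g/L/day

4.4357 g/L/day


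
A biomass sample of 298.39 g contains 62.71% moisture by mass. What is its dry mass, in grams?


Wd = Ww * (1 - MC/100)
= 298.39 * (1 - 62.71/100)
= 111.2696 g

111.2696 g


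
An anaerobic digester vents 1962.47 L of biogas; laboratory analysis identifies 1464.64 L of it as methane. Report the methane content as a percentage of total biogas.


CH4% = V_CH4 / V_total * 100
= 1464.64 / 1962.47 * 100
= 74.6325%

74.6325%


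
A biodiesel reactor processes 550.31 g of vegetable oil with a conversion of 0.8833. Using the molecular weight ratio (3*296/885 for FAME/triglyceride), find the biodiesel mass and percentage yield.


m_FAME = oil * conv * (3 * 296 / 885) = oil * conv * (888/885)
= 550.31 * 0.8833 * 888 / 885
= 487.7366 g
Y = m_FAME / oil * 100 = conv * (888/885) * 100
= 0.8833 * 888 / 885 * 100
= 88.63%

487.7366 g FAME; Y = 88.63%


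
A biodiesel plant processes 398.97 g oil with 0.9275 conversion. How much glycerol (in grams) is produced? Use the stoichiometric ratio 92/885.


glycerol = oil * conv * (92/885)
= 398.97 * 0.9275 * 92 / 885
= 38.4679 g

38.4679 g


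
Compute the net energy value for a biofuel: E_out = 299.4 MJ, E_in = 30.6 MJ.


NEV = E_out - E_in
= 299.4 - 30.6
= 268.8000 MJ

268.8000 MJ


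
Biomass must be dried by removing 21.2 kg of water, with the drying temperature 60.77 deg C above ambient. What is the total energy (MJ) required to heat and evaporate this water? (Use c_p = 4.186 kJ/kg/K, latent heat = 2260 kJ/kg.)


E = m_water * (4.186 * dT + 2260) / 1000
= 21.2 * (4.186 * 60.77 + 2260) / 1000
= 53.3049 MJ

53.3049 MJ


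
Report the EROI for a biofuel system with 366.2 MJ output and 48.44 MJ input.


EROI = E_out / E_in
= 366.2 / 48.44
= 7.5599

7.5599


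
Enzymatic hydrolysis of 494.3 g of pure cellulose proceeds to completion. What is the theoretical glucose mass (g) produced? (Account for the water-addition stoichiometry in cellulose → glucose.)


glucose = cellulose * 180/162
= 494.3 * 180/162
= 549.2222 g

549.2222 g


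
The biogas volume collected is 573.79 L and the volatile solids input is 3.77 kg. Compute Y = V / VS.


Y = V / VS
= 573.79 / 3.77
= 152.1989 L/kg VS

152.1989 L/kg VS


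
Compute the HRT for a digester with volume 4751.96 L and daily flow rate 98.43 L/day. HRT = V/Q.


HRT = V / Q
= 4751.96 / 98.43
= 48.2776 days

48.2776 days


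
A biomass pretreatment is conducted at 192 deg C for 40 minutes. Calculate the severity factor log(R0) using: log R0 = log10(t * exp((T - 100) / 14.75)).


logR0 = log10(t * exp((T - 100) / 14.75))
= log10(40 * exp((192 - 100) / 14.75))
= 4.3109

4.3109


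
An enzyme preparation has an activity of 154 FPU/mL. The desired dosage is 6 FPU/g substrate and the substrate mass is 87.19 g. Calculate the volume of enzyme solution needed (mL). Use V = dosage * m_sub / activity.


V = dosage * m_sub / activity
V = 6 * 87.19 / 154
V = 3.3970 mL

3.3970 mL


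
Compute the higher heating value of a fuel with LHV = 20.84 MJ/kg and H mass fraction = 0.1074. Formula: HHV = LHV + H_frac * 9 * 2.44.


HHV = LHV + H_frac * 9 * 2.44
= 20.84 + 0.1074 * 9 * 2.44
= 23.1985 MJ/kg

23.1985 MJ/kg


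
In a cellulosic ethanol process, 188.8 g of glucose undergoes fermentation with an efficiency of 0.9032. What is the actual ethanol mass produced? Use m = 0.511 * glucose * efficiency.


Actual ethanol: m = 0.511 * 188.8 * 0.9032
m = 87.1378 g

87.1378 g


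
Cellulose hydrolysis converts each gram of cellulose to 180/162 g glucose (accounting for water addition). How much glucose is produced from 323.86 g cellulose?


glucose = cellulose * 180/162
= 323.86 * 180/162
= 359.8444 g

359.8444 g


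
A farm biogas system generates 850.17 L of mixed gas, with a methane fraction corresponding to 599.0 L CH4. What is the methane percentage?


CH4% = V_CH4 / V_total * 100
= 599.0 / 850.17 * 100
= 70.4565%

70.4565%


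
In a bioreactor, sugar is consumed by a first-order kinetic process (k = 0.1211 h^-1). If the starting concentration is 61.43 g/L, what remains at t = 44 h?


S = S0 * exp(-k * t)
S = 61.43 * exp(-0.1211 * 44)
S = 0.2980 g/L

0.2980 g/L


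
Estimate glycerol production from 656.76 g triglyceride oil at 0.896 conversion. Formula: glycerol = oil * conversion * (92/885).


glycerol = oil * conv * (92/885)
= 656.76 * 0.896 * 92 / 885
= 61.1729 g

61.1729 g


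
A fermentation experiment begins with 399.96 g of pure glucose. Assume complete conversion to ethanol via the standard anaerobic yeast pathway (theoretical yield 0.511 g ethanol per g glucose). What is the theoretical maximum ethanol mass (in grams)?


Theoretical ethanol yield: m_EtOH = 0.511 * m_glucose
m_EtOH = 0.511 * 399.96 = 204.3796 g

204.3796 g


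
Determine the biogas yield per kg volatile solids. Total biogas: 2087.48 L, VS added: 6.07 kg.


Y = V / VS
= 2087.48 / 6.07
= 343.9012 L/kg VS

343.9012 L/kg VS


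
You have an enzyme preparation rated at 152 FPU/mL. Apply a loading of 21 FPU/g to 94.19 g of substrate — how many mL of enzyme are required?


V = dosage * m_sub / activity
V = 21 * 94.19 / 152
V = 13.0131 mL

13.0131 mL


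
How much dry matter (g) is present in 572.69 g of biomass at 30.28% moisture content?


Wd = Ww * (1 - MC/100)
= 572.69 * (1 - 30.28/100)
= 399.2795 g

399.2795 g


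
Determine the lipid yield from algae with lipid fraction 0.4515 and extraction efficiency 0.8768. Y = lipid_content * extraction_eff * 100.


Y = lipid_content * extraction_eff * 100
= 0.4515 * 0.8768 * 100
= 39.5875%

39.5875%


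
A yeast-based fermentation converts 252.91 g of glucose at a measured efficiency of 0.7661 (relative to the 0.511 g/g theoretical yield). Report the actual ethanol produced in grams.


Actual ethanol: m = 0.511 * 252.91 * 0.7661
m = 99.0085 g

99.0085 g


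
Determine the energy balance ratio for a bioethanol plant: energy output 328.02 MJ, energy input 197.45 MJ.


EROI = E_out / E_in
= 328.02 / 197.45
= 1.6613

1.6613


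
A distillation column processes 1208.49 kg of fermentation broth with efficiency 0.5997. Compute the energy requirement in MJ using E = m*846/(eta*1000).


E = m * 846 / (eta * 1000)
= 1208.49 * 846 / (0.5997 * 1000)
= 1704.8233 MJ

1704.8233 MJ


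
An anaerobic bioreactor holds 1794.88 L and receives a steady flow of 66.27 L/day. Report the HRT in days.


HRT = V / Q
= 1794.88 / 66.27
= 27.0844 days

27.0844 days


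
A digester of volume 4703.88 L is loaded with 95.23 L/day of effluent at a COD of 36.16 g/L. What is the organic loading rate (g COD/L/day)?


OLR = Q * S / V
= 95.23 * 36.16 / 4703.88
= 0.7321 g/L/day

0.7321 g/L/day


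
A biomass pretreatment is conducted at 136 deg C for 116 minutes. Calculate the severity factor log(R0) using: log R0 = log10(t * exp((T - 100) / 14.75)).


logR0 = log10(t * exp((T - 100) / 14.75))
= log10(116 * exp((136 - 100) / 14.75))
= 3.1244

3.1244


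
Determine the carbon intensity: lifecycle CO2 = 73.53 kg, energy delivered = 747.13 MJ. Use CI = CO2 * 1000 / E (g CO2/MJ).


CI = CO2 * 1000 / E
= 73.53 * 1000 / 747.13
= 98.4166 g CO2/MJ

98.4166 g CO2/MJ


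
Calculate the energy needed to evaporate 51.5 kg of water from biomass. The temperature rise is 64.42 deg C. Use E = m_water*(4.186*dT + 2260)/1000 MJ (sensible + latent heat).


E = m_water * (4.186 * dT + 2260) / 1000
= 51.5 * (4.186 * 64.42 + 2260) / 1000
= 130.2776 MJ

130.2776 MJ


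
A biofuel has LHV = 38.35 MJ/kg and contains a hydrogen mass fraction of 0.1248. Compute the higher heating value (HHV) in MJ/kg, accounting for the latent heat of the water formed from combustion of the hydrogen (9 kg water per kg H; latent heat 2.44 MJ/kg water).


HHV = LHV + H_frac * 9 * 2.44
= 38.35 + 0.1248 * 9 * 2.44
= 41.0906 MJ/kg

41.0906 MJ/kg


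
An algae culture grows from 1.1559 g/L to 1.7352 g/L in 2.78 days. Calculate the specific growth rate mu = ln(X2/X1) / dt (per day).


mu = ln(X2/X1) / dt
= ln(1.7352/1.1559) / 2.78
= 0.1461 per day

0.1461 per day


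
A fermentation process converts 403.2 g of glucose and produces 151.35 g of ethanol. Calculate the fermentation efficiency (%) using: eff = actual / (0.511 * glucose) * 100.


Fermentation efficiency = (actual / (0.511 * glucose)) * 100
= (151.35 / (0.511 * 403.2)) * 100
= 73.4583%

73.4583%


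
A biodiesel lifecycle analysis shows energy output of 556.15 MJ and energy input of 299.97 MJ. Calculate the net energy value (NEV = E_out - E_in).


NEV = E_out - E_in
= 556.15 - 299.97
= 256.1800 MJ

256.1800 MJ


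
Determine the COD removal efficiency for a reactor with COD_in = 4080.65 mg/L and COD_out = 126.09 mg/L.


eta = (COD_in - COD_out) / COD_in * 100
= (4080.65 - 126.09) / 4080.65 * 100
= 96.9101%

96.9101%


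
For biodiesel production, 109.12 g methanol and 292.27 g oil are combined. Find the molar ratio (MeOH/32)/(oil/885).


Molar ratio = n_MeOH / n_oil = (MeOH/32) / (oil/885) = (MeOH * 885) / (32 * oil)
= (109.12 * 885) / (32 * 292.27)
= 10.3256

10.3256


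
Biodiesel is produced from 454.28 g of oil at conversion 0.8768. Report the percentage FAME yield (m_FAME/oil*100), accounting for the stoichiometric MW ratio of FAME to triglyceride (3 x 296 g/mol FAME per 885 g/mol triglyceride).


m_FAME = oil * conv * (3 * 296 / 885) = oil * conv * (888/885)
= 454.28 * 0.8768 * 888 / 885
= 399.6629 g
Y = m_FAME / oil * 100 = conv * (888/885) * 100
= 0.8768 * 888 / 885 * 100
= 87.98%

87.98%


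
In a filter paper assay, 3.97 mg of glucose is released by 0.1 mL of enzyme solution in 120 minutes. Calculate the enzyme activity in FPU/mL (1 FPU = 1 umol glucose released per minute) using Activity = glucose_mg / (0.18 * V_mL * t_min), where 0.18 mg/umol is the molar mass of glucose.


Activity = glucose_mg / (0.18 mg/umol * V_mL * t_min)
= 3.97 / (0.18 * 0.1 * 120)
= 1.8380 FPU/mL

1.8380 FPU/mL


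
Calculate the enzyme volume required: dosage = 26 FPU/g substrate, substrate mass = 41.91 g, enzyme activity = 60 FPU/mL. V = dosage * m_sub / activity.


V = dosage * m_sub / activity
V = 26 * 41.91 / 60
V = 18.1610 mL

18.1610 mL


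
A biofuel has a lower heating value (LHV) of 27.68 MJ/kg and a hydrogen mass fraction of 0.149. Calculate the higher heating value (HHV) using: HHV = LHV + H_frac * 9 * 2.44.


HHV = LHV + H_frac * 9 * 2.44
= 27.68 + 0.149 * 9 * 2.44
= 30.9520 MJ/kg

30.9520 MJ/kg


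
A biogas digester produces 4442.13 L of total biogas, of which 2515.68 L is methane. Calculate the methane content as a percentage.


CH4% = V_CH4 / V_total * 100
= 2515.68 / 4442.13 * 100
= 56.6323%

56.6323%


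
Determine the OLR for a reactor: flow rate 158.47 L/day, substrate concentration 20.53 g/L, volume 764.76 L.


OLR = Q * S / V
= 158.47 * 20.53 / 764.76
= 4.2541 g/L/day

4.2541 g/L/day


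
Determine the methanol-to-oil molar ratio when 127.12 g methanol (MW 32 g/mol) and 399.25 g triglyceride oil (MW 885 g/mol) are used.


Molar ratio = n_MeOH / n_oil = (MeOH/32) / (oil/885) = (MeOH * 885) / (32 * oil)
= (127.12 * 885) / (32 * 399.25)
= 8.8057

8.8057


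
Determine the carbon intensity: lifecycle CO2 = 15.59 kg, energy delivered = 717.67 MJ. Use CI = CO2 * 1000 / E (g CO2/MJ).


CI = CO2 * 1000 / E
= 15.59 * 1000 / 717.67
= 21.7231 g CO2/MJ

21.7231 g CO2/MJ


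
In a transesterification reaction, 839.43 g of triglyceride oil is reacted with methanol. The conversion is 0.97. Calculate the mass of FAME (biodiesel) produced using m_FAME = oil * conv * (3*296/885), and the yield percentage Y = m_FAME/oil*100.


m_FAME = oil * conv * (3 * 296 / 885) = oil * conv * (888/885)
= 839.43 * 0.97 * 888 / 885
= 817.0073 g
Y = m_FAME / oil * 100 = conv * (888/885) * 100
= 0.97 * 888 / 885 * 100
= 97.33%

817.0073 g FAME; Y = 97.33%


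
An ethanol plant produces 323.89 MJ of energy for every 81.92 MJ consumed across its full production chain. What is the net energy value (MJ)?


NEV = E_out - E_in
= 323.89 - 81.92
= 241.9700 MJ

241.9700 MJ


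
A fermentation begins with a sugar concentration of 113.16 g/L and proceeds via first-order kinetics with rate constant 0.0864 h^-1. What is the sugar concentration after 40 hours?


S = S0 * exp(-k * t)
S = 113.16 * exp(-0.0864 * 40)
S = 3.5708 g/L

3.5708 g/L


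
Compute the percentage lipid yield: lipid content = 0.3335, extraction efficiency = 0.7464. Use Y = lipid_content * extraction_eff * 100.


Y = lipid_content * extraction_eff * 100
= 0.3335 * 0.7464 * 100
= 24.8924%

24.8924%


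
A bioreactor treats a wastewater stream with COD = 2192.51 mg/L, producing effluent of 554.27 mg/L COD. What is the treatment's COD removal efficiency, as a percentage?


eta = (COD_in - COD_out) / COD_in * 100
= (2192.51 - 554.27) / 2192.51 * 100
= 74.7198%

74.7198%


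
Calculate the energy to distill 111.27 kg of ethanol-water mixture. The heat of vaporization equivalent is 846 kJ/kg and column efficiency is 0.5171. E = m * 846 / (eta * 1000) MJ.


E = m * 846 / (eta * 1000)
= 111.27 * 846 / (0.5171 * 1000)
= 182.0430 MJ

182.0430 MJ


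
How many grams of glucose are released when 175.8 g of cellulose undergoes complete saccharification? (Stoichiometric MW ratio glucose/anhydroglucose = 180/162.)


glucose = cellulose * 180/162
= 175.8 * 180/162
= 195.3333 g

195.3333 g


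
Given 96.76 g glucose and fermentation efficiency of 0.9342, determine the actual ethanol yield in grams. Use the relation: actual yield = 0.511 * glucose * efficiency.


Actual ethanol: m = 0.511 * 96.76 * 0.9342
m = 46.1909 g

46.1909 g


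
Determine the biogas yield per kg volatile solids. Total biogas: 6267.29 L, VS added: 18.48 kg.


Y = V / VS
= 6267.29 / 18.48
= 339.1391 L/kg VS

339.1391 L/kg VS


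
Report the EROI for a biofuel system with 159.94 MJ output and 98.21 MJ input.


EROI = E_out / E_in
= 159.94 / 98.21
= 1.6286

1.6286


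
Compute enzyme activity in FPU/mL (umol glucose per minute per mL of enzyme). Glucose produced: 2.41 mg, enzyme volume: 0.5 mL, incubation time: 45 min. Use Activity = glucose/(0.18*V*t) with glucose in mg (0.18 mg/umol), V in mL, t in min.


Activity = glucose_mg / (0.18 mg/umol * V_mL * t_min)
= 2.41 / (0.18 * 0.5 * 45)
= 0.5951 FPU/mL

0.5951 FPU/mL


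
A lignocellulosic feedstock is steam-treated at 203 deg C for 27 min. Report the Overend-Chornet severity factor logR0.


logR0 = log10(t * exp((T - 100) / 14.75))
= log10(27 * exp((203 - 100) / 14.75))
= 4.4641

4.4641


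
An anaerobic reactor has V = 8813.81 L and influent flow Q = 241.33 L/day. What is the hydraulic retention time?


HRT = V / Q
= 8813.81 / 241.33
= 36.5218 days

36.5218 days


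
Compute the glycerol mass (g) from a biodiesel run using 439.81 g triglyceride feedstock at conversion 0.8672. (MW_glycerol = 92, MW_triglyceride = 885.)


glycerol = oil * conv * (92/885)
= 439.81 * 0.8672 * 92 / 885
= 39.6487 g

39.6487 g


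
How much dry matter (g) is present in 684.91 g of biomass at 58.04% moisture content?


Wd = Ww * (1 - MC/100)
= 684.91 * (1 - 58.04/100)
= 287.3882 g

287.3882 g


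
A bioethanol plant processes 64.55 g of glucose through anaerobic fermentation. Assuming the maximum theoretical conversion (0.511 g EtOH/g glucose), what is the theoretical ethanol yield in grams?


Theoretical ethanol yield: m_EtOH = 0.511 * m_glucose
m_EtOH = 0.511 * 64.55 = 32.9851 g

32.9851 g


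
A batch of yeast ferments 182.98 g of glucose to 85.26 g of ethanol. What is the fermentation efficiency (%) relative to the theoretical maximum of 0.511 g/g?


Fermentation efficiency = (actual / (0.511 * glucose)) * 100
= (85.26 / (0.511 * 182.98)) * 100
= 91.1845%

91.1845%


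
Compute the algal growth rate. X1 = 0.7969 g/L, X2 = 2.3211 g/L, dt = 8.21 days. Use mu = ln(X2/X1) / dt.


mu = ln(X2/X1) / dt
= ln(2.3211/0.7969) / 8.21
= 0.1302 per day

0.1302 per day


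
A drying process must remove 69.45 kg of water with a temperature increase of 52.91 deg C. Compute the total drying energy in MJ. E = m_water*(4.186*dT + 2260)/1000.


E = m_water * (4.186 * dT + 2260) / 1000
= 69.45 * (4.186 * 52.91 + 2260) / 1000
= 172.3389 MJ

172.3389 MJ


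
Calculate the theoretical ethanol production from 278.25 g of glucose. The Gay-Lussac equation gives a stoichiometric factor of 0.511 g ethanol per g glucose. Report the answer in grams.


Theoretical ethanol yield: m_EtOH = 0.511 * m_glucose
m_EtOH = 0.511 * 278.25 = 142.1858 g

142.1858 g


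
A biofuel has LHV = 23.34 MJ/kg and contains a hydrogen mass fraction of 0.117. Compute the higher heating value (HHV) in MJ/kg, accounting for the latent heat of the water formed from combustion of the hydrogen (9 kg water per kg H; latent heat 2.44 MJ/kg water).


HHV = LHV + H_frac * 9 * 2.44
= 23.34 + 0.117 * 9 * 2.44
= 25.9093 MJ/kg

25.9093 MJ/kg


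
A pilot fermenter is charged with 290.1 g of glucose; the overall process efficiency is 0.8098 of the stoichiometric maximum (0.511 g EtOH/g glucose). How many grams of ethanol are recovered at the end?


Actual ethanol: m = 0.511 * 290.1 * 0.8098
m = 120.0456 g

120.0456 g


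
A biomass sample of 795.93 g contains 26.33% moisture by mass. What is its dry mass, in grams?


Wd = Ww * (1 - MC/100)
= 795.93 * (1 - 26.33/100)
= 586.3616 g

586.3616 g


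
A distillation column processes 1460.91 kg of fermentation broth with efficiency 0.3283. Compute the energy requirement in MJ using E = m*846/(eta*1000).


E = m * 846 / (eta * 1000)
= 1460.91 * 846 / (0.3283 * 1000)
= 3764.6356 MJ

3764.6356 MJ


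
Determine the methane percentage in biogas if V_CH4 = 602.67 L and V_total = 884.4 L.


CH4% = V_CH4 / V_total * 100
= 602.67 / 884.4 * 100
= 68.1445%

68.1445%


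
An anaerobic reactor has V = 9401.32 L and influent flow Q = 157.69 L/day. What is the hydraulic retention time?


HRT = V / Q
= 9401.32 / 157.69
= 59.6190 days

59.6190 days


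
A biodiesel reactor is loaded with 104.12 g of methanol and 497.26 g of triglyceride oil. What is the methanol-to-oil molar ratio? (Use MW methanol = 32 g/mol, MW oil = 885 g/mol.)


Molar ratio = n_MeOH / n_oil = (MeOH/32) / (oil/885) = (MeOH * 885) / (32 * oil)
= (104.12 * 885) / (32 * 497.26)
= 5.7909

5.7909


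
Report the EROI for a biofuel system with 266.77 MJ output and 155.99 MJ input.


EROI = E_out / E_in
= 266.77 / 155.99
= 1.7102

1.7102


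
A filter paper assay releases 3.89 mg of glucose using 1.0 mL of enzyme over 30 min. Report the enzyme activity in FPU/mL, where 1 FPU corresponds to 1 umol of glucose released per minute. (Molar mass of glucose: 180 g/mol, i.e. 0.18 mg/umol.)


Activity = glucose_mg / (0.18 mg/umol * V_mL * t_min)
= 3.89 / (0.18 * 1.0 * 30)
= 0.7204 FPU/mL

0.7204 FPU/mL


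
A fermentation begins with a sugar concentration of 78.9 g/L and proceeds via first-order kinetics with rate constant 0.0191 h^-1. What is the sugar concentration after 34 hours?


S = S0 * exp(-k * t)
S = 78.9 * exp(-0.0191 * 34)
S = 41.2141 g/L

41.2141 g/L


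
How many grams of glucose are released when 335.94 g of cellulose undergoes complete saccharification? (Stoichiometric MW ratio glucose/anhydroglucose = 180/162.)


glucose = cellulose * 180/162
= 335.94 * 180/162
= 373.2667 g

373.2667 g


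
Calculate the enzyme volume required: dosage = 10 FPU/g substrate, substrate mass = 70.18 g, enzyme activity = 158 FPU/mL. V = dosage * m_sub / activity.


V = dosage * m_sub / activity
V = 10 * 70.18 / 158
V = 4.4418 mL

4.4418 mL


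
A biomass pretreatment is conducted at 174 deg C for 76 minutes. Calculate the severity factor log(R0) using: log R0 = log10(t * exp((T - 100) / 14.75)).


logR0 = log10(t * exp((T - 100) / 14.75))
= log10(76 * exp((174 - 100) / 14.75))
= 4.0596

4.0596


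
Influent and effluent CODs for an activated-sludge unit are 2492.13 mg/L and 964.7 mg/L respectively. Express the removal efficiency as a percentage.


eta = (COD_in - COD_out) / COD_in * 100
= (2492.13 - 964.7) / 2492.13 * 100
= 61.2901%

61.2901%


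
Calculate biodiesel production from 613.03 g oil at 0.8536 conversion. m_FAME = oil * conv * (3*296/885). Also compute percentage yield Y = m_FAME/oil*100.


m_FAME = oil * conv * (3 * 296 / 885) = oil * conv * (888/885)
= 613.03 * 0.8536 * 888 / 885
= 525.0562 g
Y = m_FAME / oil * 100 = conv * (888/885) * 100
= 0.8536 * 888 / 885 * 100
= 85.65%

525.0562 g FAME; Y = 85.65%


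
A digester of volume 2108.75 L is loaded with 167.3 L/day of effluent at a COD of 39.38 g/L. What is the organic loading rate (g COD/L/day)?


OLR = Q * S / V
= 167.3 * 39.38 / 2108.75
= 3.1243 g/L/day

3.1243 g/L/day


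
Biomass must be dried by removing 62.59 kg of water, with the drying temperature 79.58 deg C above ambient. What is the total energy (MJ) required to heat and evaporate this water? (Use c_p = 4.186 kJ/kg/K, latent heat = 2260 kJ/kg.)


E = m_water * (4.186 * dT + 2260) / 1000
= 62.59 * (4.186 * 79.58 + 2260) / 1000
= 162.3035 MJ

162.3035 MJ


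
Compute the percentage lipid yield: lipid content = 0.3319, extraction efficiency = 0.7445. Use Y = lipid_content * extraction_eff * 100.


Y = lipid_content * extraction_eff * 100
= 0.3319 * 0.7445 * 100
= 24.7100%

24.7100%


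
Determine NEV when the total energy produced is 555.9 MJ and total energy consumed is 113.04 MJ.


NEV = E_out - E_in
= 555.9 - 113.04
= 442.8600 MJ

442.8600 MJ


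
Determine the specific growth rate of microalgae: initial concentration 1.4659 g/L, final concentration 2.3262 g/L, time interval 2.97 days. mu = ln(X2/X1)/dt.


mu = ln(X2/X1) / dt
= ln(2.3262/1.4659) / 2.97
= 0.1555 per day

0.1555 per day


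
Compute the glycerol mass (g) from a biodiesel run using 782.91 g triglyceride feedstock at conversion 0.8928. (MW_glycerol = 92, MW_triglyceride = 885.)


glycerol = oil * conv * (92/885)
= 782.91 * 0.8928 * 92 / 885
= 72.6625 g

72.6625 g


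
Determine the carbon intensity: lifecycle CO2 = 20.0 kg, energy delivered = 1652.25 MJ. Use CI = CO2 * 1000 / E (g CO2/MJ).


CI = CO2 * 1000 / E
= 20.0 * 1000 / 1652.25
= 12.1047 g CO2/MJ

12.1047 g CO2/MJ


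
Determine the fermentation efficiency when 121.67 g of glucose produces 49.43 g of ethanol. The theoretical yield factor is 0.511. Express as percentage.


Fermentation efficiency = (actual / (0.511 * glucose)) * 100
= (49.43 / (0.511 * 121.67)) * 100
= 79.5035%

79.5035%


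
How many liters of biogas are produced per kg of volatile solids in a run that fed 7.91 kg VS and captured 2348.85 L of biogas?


Y = V / VS
= 2348.85 / 7.91
= 296.9469 L/kg VS

296.9469 L/kg VS


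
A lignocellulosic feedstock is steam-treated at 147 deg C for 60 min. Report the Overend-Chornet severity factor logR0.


logR0 = log10(t * exp((T - 100) / 14.75))
= log10(60 * exp((147 - 100) / 14.75))
= 3.1620

3.1620


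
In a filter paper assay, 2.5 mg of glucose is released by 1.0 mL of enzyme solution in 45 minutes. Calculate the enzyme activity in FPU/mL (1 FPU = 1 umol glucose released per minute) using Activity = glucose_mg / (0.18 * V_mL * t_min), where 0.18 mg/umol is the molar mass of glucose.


Activity = glucose_mg / (0.18 mg/umol * V_mL * t_min)
= 2.5 / (0.18 * 1.0 * 45)
= 0.3086 FPU/mL

0.3086 FPU/mL


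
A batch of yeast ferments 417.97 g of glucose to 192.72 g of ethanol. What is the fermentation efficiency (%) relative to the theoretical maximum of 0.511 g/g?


Fermentation efficiency = (actual / (0.511 * glucose)) * 100
= (192.72 / (0.511 * 417.97)) * 100
= 90.2320%

90.2320%


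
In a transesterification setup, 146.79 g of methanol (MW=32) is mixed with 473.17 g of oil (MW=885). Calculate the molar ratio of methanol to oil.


Molar ratio = n_MeOH / n_oil = (MeOH/32) / (oil/885) = (MeOH * 885) / (32 * oil)
= (146.79 * 885) / (32 * 473.17)
= 8.5797

8.5797


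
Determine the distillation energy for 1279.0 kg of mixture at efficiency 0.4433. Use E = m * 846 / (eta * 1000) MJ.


E = m * 846 / (eta * 1000)
= 1279.0 * 846 / (0.4433 * 1000)
= 2440.8617 MJ

2440.8617 MJ


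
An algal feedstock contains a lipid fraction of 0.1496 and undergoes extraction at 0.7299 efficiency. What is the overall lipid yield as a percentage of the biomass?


Y = lipid_content * extraction_eff * 100
= 0.1496 * 0.7299 * 100
= 10.9193%

10.9193%


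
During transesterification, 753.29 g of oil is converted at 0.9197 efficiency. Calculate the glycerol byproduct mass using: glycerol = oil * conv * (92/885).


glycerol = oil * conv * (92/885)
= 753.29 * 0.9197 * 92 / 885
= 72.0200 g

72.0200 g


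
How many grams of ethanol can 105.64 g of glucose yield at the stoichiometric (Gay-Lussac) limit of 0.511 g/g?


Theoretical ethanol yield: m_EtOH = 0.511 * m_glucose
m_EtOH = 0.511 * 105.64 = 53.9820 g

53.9820 g


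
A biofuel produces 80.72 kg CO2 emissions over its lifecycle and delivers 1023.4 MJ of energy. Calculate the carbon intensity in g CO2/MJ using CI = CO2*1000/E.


CI = CO2 * 1000 / E
= 80.72 * 1000 / 1023.4
= 78.8743 g CO2/MJ

78.8743 g CO2/MJ


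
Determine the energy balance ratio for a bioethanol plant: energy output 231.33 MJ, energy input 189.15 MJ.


EROI = E_out / E_in
= 231.33 / 189.15
= 1.2230

1.2230


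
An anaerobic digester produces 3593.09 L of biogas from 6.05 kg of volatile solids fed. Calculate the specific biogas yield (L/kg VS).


Y = V / VS
= 3593.09 / 6.05
= 593.8992 L/kg VS

593.8992 L/kg VS


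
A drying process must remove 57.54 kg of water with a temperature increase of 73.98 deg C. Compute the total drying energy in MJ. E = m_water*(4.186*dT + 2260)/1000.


E = m_water * (4.186 * dT + 2260) / 1000
= 57.54 * (4.186 * 73.98 + 2260) / 1000
= 147.8594 MJ

147.8594 MJ


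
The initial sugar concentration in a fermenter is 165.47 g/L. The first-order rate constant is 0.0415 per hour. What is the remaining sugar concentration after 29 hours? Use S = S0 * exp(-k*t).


S = S0 * exp(-k * t)
S = 165.47 * exp(-0.0415 * 29)
S = 49.6645 g/L

49.6645 g/L


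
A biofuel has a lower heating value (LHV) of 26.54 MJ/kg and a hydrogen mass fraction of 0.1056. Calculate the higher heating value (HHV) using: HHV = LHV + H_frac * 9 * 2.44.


HHV = LHV + H_frac * 9 * 2.44
= 26.54 + 0.1056 * 9 * 2.44
= 28.8590 MJ/kg

28.8590 MJ/kg


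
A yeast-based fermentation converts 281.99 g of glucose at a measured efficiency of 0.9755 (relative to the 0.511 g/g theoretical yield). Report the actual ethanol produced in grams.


Actual ethanol: m = 0.511 * 281.99 * 0.9755
m = 140.5665 g

140.5665 g


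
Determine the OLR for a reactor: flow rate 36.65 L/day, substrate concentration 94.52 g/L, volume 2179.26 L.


OLR = Q * S / V
= 36.65 * 94.52 / 2179.26
= 1.5896 g/L/day

1.5896 g/L/day


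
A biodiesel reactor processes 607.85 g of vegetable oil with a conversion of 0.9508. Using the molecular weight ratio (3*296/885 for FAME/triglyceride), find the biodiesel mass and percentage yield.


m_FAME = oil * conv * (3 * 296 / 885) = oil * conv * (888/885)
= 607.85 * 0.9508 * 888 / 885
= 579.9029 g
Y = m_FAME / oil * 100 = conv * (888/885) * 100
= 0.9508 * 888 / 885 * 100
= 95.40%

579.9029 g FAME; Y = 95.40%


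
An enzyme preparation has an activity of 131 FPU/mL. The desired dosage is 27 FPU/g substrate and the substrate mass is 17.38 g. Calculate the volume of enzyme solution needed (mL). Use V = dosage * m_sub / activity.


V = dosage * m_sub / activity
V = 27 * 17.38 / 131
V = 3.5821 mL

3.5821 mL


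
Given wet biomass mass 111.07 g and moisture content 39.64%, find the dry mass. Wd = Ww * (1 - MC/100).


Wd = Ww * (1 - MC/100)
= 111.07 * (1 - 39.64/100)
= 67.0419 g

67.0419 g


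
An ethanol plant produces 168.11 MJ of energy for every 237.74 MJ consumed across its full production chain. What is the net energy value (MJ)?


NEV = E_out - E_in
= 168.11 - 237.74
= -69.6300 MJ

-69.6300 MJ


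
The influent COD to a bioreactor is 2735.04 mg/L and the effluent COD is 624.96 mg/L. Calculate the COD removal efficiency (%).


eta = (COD_in - COD_out) / COD_in * 100
= (2735.04 - 624.96) / 2735.04 * 100
= 77.1499%

77.1499%


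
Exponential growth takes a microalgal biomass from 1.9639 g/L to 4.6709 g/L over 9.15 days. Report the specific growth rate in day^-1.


mu = ln(X2/X1) / dt
= ln(4.6709/1.9639) / 9.15
= 0.0947 per day

0.0947 per day


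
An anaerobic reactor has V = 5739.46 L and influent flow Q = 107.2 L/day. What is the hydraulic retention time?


HRT = V / Q
= 5739.46 / 107.2
= 53.5397 days

53.5397 days


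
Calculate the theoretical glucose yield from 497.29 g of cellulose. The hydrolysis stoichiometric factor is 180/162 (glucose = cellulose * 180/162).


glucose = cellulose * 180/162
= 497.29 * 180/162
= 552.5444 g

552.5444 g


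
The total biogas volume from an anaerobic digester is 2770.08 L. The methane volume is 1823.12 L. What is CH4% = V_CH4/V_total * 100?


CH4% = V_CH4 / V_total * 100
= 1823.12 / 2770.08 * 100
= 65.8147%

65.8147%


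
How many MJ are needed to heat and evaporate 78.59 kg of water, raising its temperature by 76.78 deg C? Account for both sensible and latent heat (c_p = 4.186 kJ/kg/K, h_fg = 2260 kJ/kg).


E = m_water * (4.186 * dT + 2260) / 1000
= 78.59 * (4.186 * 76.78 + 2260) / 1000
= 202.8723 MJ

202.8723 MJ


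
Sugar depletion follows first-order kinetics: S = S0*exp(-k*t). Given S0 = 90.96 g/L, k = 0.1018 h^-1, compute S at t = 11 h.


S = S0 * exp(-k * t)
S = 90.96 * exp(-0.1018 * 11)
S = 29.6843 g/L

29.6843 g/L


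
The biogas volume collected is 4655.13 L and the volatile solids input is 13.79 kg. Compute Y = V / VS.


Y = V / VS
= 4655.13 / 13.79
= 337.5729 L/kg VS

337.5729 L/kg VS


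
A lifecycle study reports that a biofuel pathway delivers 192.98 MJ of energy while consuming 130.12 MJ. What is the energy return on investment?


EROI = E_out / E_in
= 192.98 / 130.12
= 1.4831

1.4831


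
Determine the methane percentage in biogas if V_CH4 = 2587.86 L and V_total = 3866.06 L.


CH4% = V_CH4 / V_total * 100
= 2587.86 / 3866.06 * 100
= 66.9379%

66.9379%


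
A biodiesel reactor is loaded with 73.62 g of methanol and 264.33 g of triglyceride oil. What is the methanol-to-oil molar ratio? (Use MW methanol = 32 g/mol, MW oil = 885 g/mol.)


Molar ratio = n_MeOH / n_oil = (MeOH/32) / (oil/885) = (MeOH * 885) / (32 * oil)
= (73.62 * 885) / (32 * 264.33)
= 7.7027

7.7027


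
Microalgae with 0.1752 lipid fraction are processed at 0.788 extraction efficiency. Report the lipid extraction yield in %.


Y = lipid_content * extraction_eff * 100
= 0.1752 * 0.788 * 100
= 13.8058%

13.8058%


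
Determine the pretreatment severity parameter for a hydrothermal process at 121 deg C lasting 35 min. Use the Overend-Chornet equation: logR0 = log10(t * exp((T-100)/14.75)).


logR0 = log10(t * exp((T - 100) / 14.75))
= log10(35 * exp((121 - 100) / 14.75))
= 2.1624

2.1624


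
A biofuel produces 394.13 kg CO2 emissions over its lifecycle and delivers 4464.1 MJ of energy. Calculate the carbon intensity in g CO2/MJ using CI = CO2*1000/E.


CI = CO2 * 1000 / E
= 394.13 * 1000 / 4464.1
= 88.2888 g CO2/MJ

88.2888 g CO2/MJ


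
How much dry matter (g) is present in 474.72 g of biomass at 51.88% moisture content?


Wd = Ww * (1 - MC/100)
= 474.72 * (1 - 51.88/100)
= 228.4353 g

228.4353 g


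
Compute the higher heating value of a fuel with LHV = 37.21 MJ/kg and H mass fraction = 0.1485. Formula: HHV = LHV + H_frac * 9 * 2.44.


HHV = LHV + H_frac * 9 * 2.44
= 37.21 + 0.1485 * 9 * 2.44
= 40.4711 MJ/kg

40.4711 MJ/kg


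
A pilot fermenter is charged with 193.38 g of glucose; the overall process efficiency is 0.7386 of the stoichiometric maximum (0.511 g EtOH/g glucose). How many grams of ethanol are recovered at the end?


Actual ethanol: m = 0.511 * 193.38 * 0.7386
m = 72.9864 g

72.9864 g


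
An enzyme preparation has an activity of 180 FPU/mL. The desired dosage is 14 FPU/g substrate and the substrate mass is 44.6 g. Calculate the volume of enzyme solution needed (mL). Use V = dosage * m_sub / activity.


V = dosage * m_sub / activity
V = 14 * 44.6 / 180
V = 3.4689 mL

3.4689 mL


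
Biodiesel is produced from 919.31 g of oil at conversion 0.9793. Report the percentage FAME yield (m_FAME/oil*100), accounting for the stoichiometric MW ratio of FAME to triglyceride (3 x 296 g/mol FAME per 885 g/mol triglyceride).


m_FAME = oil * conv * (3 * 296 / 885) = oil * conv * (888/885)
= 919.31 * 0.9793 * 888 / 885
= 903.3321 g
Y = m_FAME / oil * 100 = conv * (888/885) * 100
= 0.9793 * 888 / 885 * 100
= 98.26%

98.26%


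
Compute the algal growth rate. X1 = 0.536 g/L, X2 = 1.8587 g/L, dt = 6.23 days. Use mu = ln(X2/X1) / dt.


mu = ln(X2/X1) / dt
= ln(1.8587/0.536) / 6.23
= 0.1996 per day

0.1996 per day


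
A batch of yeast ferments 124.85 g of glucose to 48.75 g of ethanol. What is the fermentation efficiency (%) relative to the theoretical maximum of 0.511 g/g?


Fermentation efficiency = (actual / (0.511 * glucose)) * 100
= (48.75 / (0.511 * 124.85)) * 100
= 76.4126%

76.4126%


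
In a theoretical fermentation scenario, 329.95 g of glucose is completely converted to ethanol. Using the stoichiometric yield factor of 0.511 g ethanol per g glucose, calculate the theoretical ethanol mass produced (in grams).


Theoretical ethanol yield: m_EtOH = 0.511 * m_glucose
m_EtOH = 0.511 * 329.95 = 168.6044 g

168.6044 g


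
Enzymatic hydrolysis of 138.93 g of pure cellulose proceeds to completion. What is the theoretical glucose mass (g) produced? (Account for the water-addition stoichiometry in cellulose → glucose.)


glucose = cellulose * 180/162
= 138.93 * 180/162
= 154.3667 g

154.3667 g


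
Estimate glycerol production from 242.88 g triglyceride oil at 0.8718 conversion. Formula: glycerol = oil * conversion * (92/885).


glycerol = oil * conv * (92/885)
= 242.88 * 0.8718 * 92 / 885
= 22.0117 g

22.0117 g


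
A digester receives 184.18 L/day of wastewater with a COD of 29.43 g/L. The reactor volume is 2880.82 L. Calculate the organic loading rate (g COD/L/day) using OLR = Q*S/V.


OLR = Q * S / V
= 184.18 * 29.43 / 2880.82
= 1.8816 g/L/day

1.8816 g/L/day


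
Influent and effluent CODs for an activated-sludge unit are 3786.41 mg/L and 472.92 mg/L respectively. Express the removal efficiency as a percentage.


eta = (COD_in - COD_out) / COD_in * 100
= (3786.41 - 472.92) / 3786.41 * 100
= 87.5101%

87.5101%
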